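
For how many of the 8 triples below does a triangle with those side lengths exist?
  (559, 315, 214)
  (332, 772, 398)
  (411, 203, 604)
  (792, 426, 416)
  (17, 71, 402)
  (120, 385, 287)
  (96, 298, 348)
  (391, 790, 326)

(214,315,559): 214+315 ≤ 559 → not valid
(332,398,772): 332+398 ≤ 772 → not valid
(203,411,604): 203+411 > 604 → valid
(416,426,792): 416+426 > 792 → valid
(17,71,402): 17+71 ≤ 402 → not valid
(120,287,385): 120+287 > 385 → valid
(96,298,348): 96+298 > 348 → valid
(326,391,790): 326+391 ≤ 790 → not valid
4 of the 8 triples form a triangle.

4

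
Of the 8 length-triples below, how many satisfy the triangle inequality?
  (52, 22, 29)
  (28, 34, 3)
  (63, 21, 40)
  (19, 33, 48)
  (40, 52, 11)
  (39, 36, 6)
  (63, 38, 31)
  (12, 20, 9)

(22,29,52): 22+29 ≤ 52 → not valid
(3,28,34): 3+28 ≤ 34 → not valid
(21,40,63): 21+40 ≤ 63 → not valid
(19,33,48): 19+33 > 48 → valid
(11,40,52): 11+40 ≤ 52 → not valid
(6,36,39): 6+36 > 39 → valid
(31,38,63): 31+38 > 63 → valid
(9,12,20): 9+12 > 20 → valid
4 of the 8 triples form a triangle.

4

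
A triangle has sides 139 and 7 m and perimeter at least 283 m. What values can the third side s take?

137 ≤ s < 146

Triangle inequality alone gives 132 < s < 146.
The perimeter condition gives s ≥ 283 − 139 − 7 = 137.
Intersecting the two: 137 ≤ s < 146.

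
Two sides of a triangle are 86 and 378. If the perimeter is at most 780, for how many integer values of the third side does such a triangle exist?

24

Triangle inequality: 292 < x < 464. Perimeter ≤ 780 gives x ≤ 780 − 86 − 378 = 316.
So 292 < x ≤ 316; integers 293 through 316: 24 values.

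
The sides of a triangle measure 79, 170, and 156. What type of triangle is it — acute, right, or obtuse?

Compare the square of the longest side to the sum of squares of the other two: 79² + 156² = 30577 > 28900 = 170².

acute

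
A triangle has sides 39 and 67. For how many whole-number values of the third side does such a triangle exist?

The third side lies in the open interval (28, 106).
Integers from 29 to 105 inclusive: 105 − 29 + 1 = 77.

77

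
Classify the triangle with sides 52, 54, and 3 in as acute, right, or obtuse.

obtuse

Compare the square of the longest side to the sum of squares of the other two: 3² + 52² = 2713 < 2916 = 54².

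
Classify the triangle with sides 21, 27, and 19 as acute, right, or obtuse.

Compare the square of the longest side to the sum of squares of the other two: 19² + 21² = 802 > 729 = 27².

acute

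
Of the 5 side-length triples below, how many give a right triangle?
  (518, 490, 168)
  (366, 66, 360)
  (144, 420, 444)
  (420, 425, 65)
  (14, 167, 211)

(518,490,168): 168²+490² = 268324 = 518² → right
(366,66,360): 66²+360² = 133956 = 366² → right
(144,420,444): 144²+420² = 197136 = 444² → right
(420,425,65): 65²+420² = 180625 = 425² → right
(14,167,211): 14+167 ≤ 211, not a triangle
4 of the 5 are right.

4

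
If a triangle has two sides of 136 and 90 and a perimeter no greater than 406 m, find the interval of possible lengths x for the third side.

46 < x ≤ 180

Triangle inequality alone gives 46 < x < 226.
The perimeter condition gives x ≤ 406 − 136 − 90 = 180.
Intersecting the two: 46 < x ≤ 180.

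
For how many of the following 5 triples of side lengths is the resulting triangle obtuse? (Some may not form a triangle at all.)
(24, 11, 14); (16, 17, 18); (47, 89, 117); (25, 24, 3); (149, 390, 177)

(24,11,14): 11²+14² = 317 < 576 = 24² → obtuse
(16,17,18): 16²+17² = 545 > 324 = 18² → acute
(47,89,117): 47²+89² = 10130 < 13689 = 117² → obtuse
(25,24,3): 3²+24² = 585 < 625 = 25² → obtuse
(149,390,177): 149+177 ≤ 390, not a triangle
3 of the 5 are obtuse.

3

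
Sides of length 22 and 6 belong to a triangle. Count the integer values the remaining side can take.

The third side lies in the open interval (16, 28).
Integers from 17 to 27 inclusive: 27 − 17 + 1 = 11.

11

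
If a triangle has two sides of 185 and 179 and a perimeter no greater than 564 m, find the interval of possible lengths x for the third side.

Triangle inequality alone gives 6 < x < 364.
The perimeter condition gives x ≤ 564 − 185 − 179 = 200.
Intersecting the two: 6 < x ≤ 200.

6 < x ≤ 200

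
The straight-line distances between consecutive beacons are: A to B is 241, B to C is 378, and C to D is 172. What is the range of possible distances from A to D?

The maximum is all hops collinear in one direction: 241 + 378 + 172 = 791.
The longest hop is 378; the others sum to 413. Since 378 ≤ 413, the path can fold back on itself completely, so the minimum distance is 0.

0 ≤ AD ≤ 791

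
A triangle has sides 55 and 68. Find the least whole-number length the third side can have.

The third side must be strictly greater than |55 − 68| = 13.
The smallest integer above 13 is 14.

14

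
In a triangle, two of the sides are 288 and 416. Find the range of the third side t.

By the triangle inequality, t must be less than 288 + 416 = 704 and greater than |288 − 416| = 128.

128 < t < 704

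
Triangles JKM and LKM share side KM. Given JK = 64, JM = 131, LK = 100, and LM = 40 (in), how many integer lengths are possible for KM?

72

From triangle JKM: 67 < KM < 195.
From triangle LKM: 60 < KM < 140.
Intersection: 67 < KM < 140, so integers 68 through 139: 72 values.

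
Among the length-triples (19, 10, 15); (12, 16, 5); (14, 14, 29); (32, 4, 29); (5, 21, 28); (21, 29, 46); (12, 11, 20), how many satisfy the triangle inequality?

5

(10,15,19): 10+15 > 19 → valid
(5,12,16): 5+12 > 16 → valid
(14,14,29): 14+14 ≤ 29 → not valid
(4,29,32): 4+29 > 32 → valid
(5,21,28): 5+21 ≤ 28 → not valid
(21,29,46): 21+29 > 46 → valid
(11,12,20): 11+12 > 20 → valid
5 of the 7 triples form a triangle.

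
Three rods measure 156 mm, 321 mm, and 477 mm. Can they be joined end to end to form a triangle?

No

The two shorter sides sum to 477, exactly equal to the longest side 477.
That gives only a degenerate (flat) triangle — the inequality must be strict.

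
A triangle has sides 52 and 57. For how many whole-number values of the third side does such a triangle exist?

103

The third side lies in the open interval (5, 109).
Integers from 6 to 108 inclusive: 108 − 6 + 1 = 103.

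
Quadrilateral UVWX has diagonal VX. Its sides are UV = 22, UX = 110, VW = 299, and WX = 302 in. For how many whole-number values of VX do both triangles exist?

From triangle UVX: 88 < VX < 132.
From triangle WVX: 3 < VX < 601.
Intersection: 88 < VX < 132, so integers 89 through 131: 43 values.

43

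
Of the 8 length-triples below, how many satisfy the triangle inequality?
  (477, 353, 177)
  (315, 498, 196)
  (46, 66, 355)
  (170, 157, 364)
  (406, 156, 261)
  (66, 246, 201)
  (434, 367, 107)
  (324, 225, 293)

(177,353,477): 177+353 > 477 → valid
(196,315,498): 196+315 > 498 → valid
(46,66,355): 46+66 ≤ 355 → not valid
(157,170,364): 157+170 ≤ 364 → not valid
(156,261,406): 156+261 > 406 → valid
(66,201,246): 66+201 > 246 → valid
(107,367,434): 107+367 > 434 → valid
(225,293,324): 225+293 > 324 → valid
6 of the 8 triples form a triangle.

6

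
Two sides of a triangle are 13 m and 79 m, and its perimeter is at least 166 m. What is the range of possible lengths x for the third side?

Triangle inequality alone gives 66 < x < 92.
The perimeter condition gives x ≥ 166 − 13 − 79 = 74.
Intersecting the two: 74 ≤ x < 92.

74 ≤ x < 92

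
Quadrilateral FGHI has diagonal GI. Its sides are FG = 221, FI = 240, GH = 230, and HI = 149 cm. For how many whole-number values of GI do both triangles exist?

From triangle FGI: 19 < GI < 461.
From triangle HGI: 81 < GI < 379.
Intersection: 81 < GI < 379, so integers 82 through 378: 297 values.

297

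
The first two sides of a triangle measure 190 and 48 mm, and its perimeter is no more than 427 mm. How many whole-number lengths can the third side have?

47

Triangle inequality: 142 < x < 238. Perimeter ≤ 427 gives x ≤ 427 − 190 − 48 = 189.
So 142 < x ≤ 189; integers 143 through 189: 47 values.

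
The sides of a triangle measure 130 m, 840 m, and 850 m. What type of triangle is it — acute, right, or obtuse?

right

Compare the square of the longest side to the sum of squares of the other two: 130² + 840² = 722500 = 850².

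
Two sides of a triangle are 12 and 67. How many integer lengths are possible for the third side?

The third side lies in the open interval (55, 79).
Integers from 56 to 78 inclusive: 78 − 56 + 1 = 23.

23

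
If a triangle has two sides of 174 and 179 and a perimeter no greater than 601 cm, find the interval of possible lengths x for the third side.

5 < x ≤ 248 cm

Triangle inequality alone gives 5 < x < 353.
The perimeter condition gives x ≤ 601 − 174 − 179 = 248.
Intersecting the two: 5 < x ≤ 248.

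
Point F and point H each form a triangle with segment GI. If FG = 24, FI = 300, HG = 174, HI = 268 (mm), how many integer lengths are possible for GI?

47

From triangle FGI: 276 < GI < 324.
From triangle HGI: 94 < GI < 442.
Intersection: 276 < GI < 324, so integers 277 through 323: 47 values.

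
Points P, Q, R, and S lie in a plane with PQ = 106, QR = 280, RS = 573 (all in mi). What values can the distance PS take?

187 ≤ PS ≤ 959 mi

The maximum is all hops collinear in one direction: 106 + 280 + 573 = 959.
The longest hop is 573; the others sum to 386. Folding the others back against it leaves at least 573 − 386 = 187.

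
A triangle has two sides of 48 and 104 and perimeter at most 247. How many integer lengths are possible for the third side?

39

Triangle inequality: 56 < x < 152. Perimeter ≤ 247 gives x ≤ 247 − 48 − 104 = 95.
So 56 < x ≤ 95; integers 57 through 95: 39 values.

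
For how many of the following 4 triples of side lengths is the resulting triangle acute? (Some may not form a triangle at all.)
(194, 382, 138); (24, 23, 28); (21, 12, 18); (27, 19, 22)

(194,382,138): 138+194 ≤ 382, not a triangle
(24,23,28): 23²+24² = 1105 > 784 = 28² → acute
(21,12,18): 12²+18² = 468 > 441 = 21² → acute
(27,19,22): 19²+22² = 845 > 729 = 27² → acute
3 of the 4 are acute.

3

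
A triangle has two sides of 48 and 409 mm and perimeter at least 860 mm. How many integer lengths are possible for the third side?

Triangle inequality: 361 < x < 457. Perimeter ≥ 860 gives x ≥ 860 − 48 − 409 = 403.
So 403 ≤ x < 457; integers 403 through 456: 54 values.

54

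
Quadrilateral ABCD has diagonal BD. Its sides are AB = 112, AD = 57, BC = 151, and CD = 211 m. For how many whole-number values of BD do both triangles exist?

From triangle ABD: 55 < BD < 169.
From triangle CBD: 60 < BD < 362.
Intersection: 60 < BD < 169, so integers 61 through 168: 108 values.

108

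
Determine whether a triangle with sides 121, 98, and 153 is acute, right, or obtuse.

Compare the square of the longest side to the sum of squares of the other two: 98² + 121² = 24245 > 23409 = 153².

acute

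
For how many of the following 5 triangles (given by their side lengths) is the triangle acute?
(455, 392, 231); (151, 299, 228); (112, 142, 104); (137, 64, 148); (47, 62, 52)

3

(455,392,231): 231²+392² = 207025 = 455² → right
(151,299,228): 151²+228² = 74785 < 89401 = 299² → obtuse
(112,142,104): 104²+112² = 23360 > 20164 = 142² → acute
(137,64,148): 64²+137² = 22865 > 21904 = 148² → acute
(47,62,52): 47²+52² = 4913 > 3844 = 62² → acute
3 of the 5 are acute.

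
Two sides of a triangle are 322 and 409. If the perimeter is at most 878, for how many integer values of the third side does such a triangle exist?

60

Triangle inequality: 87 < x < 731. Perimeter ≤ 878 gives x ≤ 878 − 322 − 409 = 147.
So 87 < x ≤ 147; integers 88 through 147: 60 values.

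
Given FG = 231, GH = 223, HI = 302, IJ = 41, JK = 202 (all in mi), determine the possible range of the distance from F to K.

0 ≤ FK ≤ 999 mi

The maximum is all hops collinear in one direction: 231 + 223 + 302 + 41 + 202 = 999.
The longest hop is 302; the others sum to 697. Since 302 ≤ 697, the path can fold back on itself completely, so the minimum distance is 0.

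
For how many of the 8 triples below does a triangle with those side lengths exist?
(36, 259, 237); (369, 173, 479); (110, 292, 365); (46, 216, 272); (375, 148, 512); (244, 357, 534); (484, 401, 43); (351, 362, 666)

(36,237,259): 36+237 > 259 → valid
(173,369,479): 173+369 > 479 → valid
(110,292,365): 110+292 > 365 → valid
(46,216,272): 46+216 ≤ 272 → not valid
(148,375,512): 148+375 > 512 → valid
(244,357,534): 244+357 > 534 → valid
(43,401,484): 43+401 ≤ 484 → not valid
(351,362,666): 351+362 > 666 → valid
6 of the 8 triples form a triangle.

6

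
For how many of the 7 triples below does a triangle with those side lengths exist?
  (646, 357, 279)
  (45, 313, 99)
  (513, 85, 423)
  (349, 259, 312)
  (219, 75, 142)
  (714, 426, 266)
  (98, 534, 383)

(279,357,646): 279+357 ≤ 646 → not valid
(45,99,313): 45+99 ≤ 313 → not valid
(85,423,513): 85+423 ≤ 513 → not valid
(259,312,349): 259+312 > 349 → valid
(75,142,219): 75+142 ≤ 219 → not valid
(266,426,714): 266+426 ≤ 714 → not valid
(98,383,534): 98+383 ≤ 534 → not valid
1 of the 7 triples forms a triangle.

1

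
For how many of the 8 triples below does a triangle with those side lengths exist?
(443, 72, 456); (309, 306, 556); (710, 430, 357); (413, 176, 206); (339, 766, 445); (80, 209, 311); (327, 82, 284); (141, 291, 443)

5

(72,443,456): 72+443 > 456 → valid
(306,309,556): 306+309 > 556 → valid
(357,430,710): 357+430 > 710 → valid
(176,206,413): 176+206 ≤ 413 → not valid
(339,445,766): 339+445 > 766 → valid
(80,209,311): 80+209 ≤ 311 → not valid
(82,284,327): 82+284 > 327 → valid
(141,291,443): 141+291 ≤ 443 → not valid
5 of the 8 triples form a triangle.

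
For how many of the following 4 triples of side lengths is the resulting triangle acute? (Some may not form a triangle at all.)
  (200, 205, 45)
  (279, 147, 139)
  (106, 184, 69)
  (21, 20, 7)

1

(200,205,45): 45²+200² = 42025 = 205² → right
(279,147,139): 139²+147² = 40930 < 77841 = 279² → obtuse
(106,184,69): 69+106 ≤ 184, not a triangle
(21,20,7): 7²+20² = 449 > 441 = 21² → acute
1 of the 4 is acute.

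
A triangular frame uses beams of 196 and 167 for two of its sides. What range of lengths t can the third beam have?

29 < t < 363

By the triangle inequality, t must be less than 196 + 167 = 363 and greater than |196 − 167| = 29.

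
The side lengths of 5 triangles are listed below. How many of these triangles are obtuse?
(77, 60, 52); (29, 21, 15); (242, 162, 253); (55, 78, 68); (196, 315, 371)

1

(77,60,52): 52²+60² = 6304 > 5929 = 77² → acute
(29,21,15): 15²+21² = 666 < 841 = 29² → obtuse
(242,162,253): 162²+242² = 84808 > 64009 = 253² → acute
(55,78,68): 55²+68² = 7649 > 6084 = 78² → acute
(196,315,371): 196²+315² = 137641 = 371² → right
1 of the 5 is obtuse.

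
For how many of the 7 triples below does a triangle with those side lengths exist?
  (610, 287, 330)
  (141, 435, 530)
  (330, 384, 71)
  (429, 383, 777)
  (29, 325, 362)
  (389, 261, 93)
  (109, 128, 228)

(287,330,610): 287+330 > 610 → valid
(141,435,530): 141+435 > 530 → valid
(71,330,384): 71+330 > 384 → valid
(383,429,777): 383+429 > 777 → valid
(29,325,362): 29+325 ≤ 362 → not valid
(93,261,389): 93+261 ≤ 389 → not valid
(109,128,228): 109+128 > 228 → valid
5 of the 7 triples form a triangle.

5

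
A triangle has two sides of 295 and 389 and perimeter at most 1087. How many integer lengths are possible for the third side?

309

Triangle inequality: 94 < x < 684. Perimeter ≤ 1087 gives x ≤ 1087 − 295 − 389 = 403.
So 94 < x ≤ 403; integers 95 through 403: 309 values.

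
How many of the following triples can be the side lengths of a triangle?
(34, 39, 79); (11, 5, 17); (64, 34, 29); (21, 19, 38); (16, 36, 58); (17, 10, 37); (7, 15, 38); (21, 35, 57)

1

(34,39,79): 34+39 ≤ 79 → not valid
(5,11,17): 5+11 ≤ 17 → not valid
(29,34,64): 29+34 ≤ 64 → not valid
(19,21,38): 19+21 > 38 → valid
(16,36,58): 16+36 ≤ 58 → not valid
(10,17,37): 10+17 ≤ 37 → not valid
(7,15,38): 7+15 ≤ 38 → not valid
(21,35,57): 21+35 ≤ 57 → not valid
1 of the 8 triples forms a triangle.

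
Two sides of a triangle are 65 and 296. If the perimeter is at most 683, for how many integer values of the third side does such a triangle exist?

Triangle inequality: 231 < x < 361. Perimeter ≤ 683 gives x ≤ 683 − 65 − 296 = 322.
So 231 < x ≤ 322; integers 232 through 322: 91 values.

91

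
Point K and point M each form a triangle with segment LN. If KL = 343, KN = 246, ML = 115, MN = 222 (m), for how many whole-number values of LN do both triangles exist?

From triangle KLN: 97 < LN < 589.
From triangle MLN: 107 < LN < 337.
Intersection: 107 < LN < 337, so integers 108 through 336: 229 values.

229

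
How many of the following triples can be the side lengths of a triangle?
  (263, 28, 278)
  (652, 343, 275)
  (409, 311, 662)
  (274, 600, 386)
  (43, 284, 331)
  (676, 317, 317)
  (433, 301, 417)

(28,263,278): 28+263 > 278 → valid
(275,343,652): 275+343 ≤ 652 → not valid
(311,409,662): 311+409 > 662 → valid
(274,386,600): 274+386 > 600 → valid
(43,284,331): 43+284 ≤ 331 → not valid
(317,317,676): 317+317 ≤ 676 → not valid
(301,417,433): 301+417 > 433 → valid
4 of the 7 triples form a triangle.

4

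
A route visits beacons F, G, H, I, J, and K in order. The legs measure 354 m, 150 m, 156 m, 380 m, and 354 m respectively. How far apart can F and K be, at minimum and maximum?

The maximum is all hops collinear in one direction: 354 + 150 + 156 + 380 + 354 = 1394.
The longest hop is 380; the others sum to 1014. Since 380 ≤ 1014, the path can fold back on itself completely, so the minimum distance is 0.

0 ≤ FK ≤ 1394 m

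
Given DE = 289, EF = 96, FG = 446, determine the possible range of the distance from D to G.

The maximum is all hops collinear in one direction: 289 + 96 + 446 = 831.
The longest hop is 446; the others sum to 385. Folding the others back against it leaves at least 446 − 385 = 61.

61 ≤ DG ≤ 831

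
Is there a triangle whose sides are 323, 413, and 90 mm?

The two shorter sides sum to 413, exactly equal to the longest side 413.
That gives only a degenerate (flat) triangle — the inequality must be strict.

No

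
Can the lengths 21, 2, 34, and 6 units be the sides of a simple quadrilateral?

For a quadrilateral, each side must be shorter than the sum of the others.
Here the longest side is 34, but the remaining 3 sides sum to only 29.

No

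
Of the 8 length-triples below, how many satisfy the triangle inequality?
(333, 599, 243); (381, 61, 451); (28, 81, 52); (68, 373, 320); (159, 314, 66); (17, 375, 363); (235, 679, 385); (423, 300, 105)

2

(243,333,599): 243+333 ≤ 599 → not valid
(61,381,451): 61+381 ≤ 451 → not valid
(28,52,81): 28+52 ≤ 81 → not valid
(68,320,373): 68+320 > 373 → valid
(66,159,314): 66+159 ≤ 314 → not valid
(17,363,375): 17+363 > 375 → valid
(235,385,679): 235+385 ≤ 679 → not valid
(105,300,423): 105+300 ≤ 423 → not valid
2 of the 8 triples form a triangle.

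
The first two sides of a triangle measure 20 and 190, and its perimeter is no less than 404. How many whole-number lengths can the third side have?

Triangle inequality: 170 < x < 210. Perimeter ≥ 404 gives x ≥ 404 − 20 − 190 = 194.
So 194 ≤ x < 210; integers 194 through 209: 16 values.

16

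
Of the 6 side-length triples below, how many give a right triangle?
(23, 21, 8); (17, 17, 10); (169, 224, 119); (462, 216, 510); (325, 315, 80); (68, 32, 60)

3

(23,21,8): 8²+21² = 505 < 529 = 23² → obtuse
(17,17,10): 10²+17² = 389 > 289 = 17² → acute
(169,224,119): 119²+169² = 42722 < 50176 = 224² → obtuse
(462,216,510): 216²+462² = 260100 = 510² → right
(325,315,80): 80²+315² = 105625 = 325² → right
(68,32,60): 32²+60² = 4624 = 68² → right
3 of the 6 are right.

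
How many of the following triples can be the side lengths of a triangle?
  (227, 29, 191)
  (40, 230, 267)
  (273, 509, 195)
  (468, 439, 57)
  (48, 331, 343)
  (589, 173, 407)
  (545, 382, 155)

3

(29,191,227): 29+191 ≤ 227 → not valid
(40,230,267): 40+230 > 267 → valid
(195,273,509): 195+273 ≤ 509 → not valid
(57,439,468): 57+439 > 468 → valid
(48,331,343): 48+331 > 343 → valid
(173,407,589): 173+407 ≤ 589 → not valid
(155,382,545): 155+382 ≤ 545 → not valid
3 of the 7 triples form a triangle.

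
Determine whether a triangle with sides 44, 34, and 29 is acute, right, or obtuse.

acute

Compare the square of the longest side to the sum of squares of the other two: 29² + 34² = 1997 > 1936 = 44².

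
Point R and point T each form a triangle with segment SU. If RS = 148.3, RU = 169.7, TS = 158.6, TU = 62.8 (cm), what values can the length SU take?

95.8 < SU < 221.4

From triangle RSU: |148.3 − 169.7| < SU < 148.3 + 169.7, i.e. 21.4 < SU < 318.0.
From triangle TSU: 95.8 < SU < 221.4.
Both must hold, so SU lies in the intersection.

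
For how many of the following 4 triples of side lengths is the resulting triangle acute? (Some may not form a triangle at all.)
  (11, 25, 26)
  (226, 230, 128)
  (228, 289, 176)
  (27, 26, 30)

(11,25,26): 11²+25² = 746 > 676 = 26² → acute
(226,230,128): 128²+226² = 67460 > 52900 = 230² → acute
(228,289,176): 176²+228² = 82960 < 83521 = 289² → obtuse
(27,26,30): 26²+27² = 1405 > 900 = 30² → acute
3 of the 4 are acute.

3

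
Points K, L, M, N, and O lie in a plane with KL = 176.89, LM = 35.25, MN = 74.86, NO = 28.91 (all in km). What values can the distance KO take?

The maximum is all hops collinear in one direction: 176.89 + 35.25 + 74.86 + 28.91 = 315.91.
The longest hop is 176.89; the others sum to 139.02. Folding the others back against it leaves at least 176.89 − 139.02 = 37.87.

37.87 ≤ KO ≤ 315.91 km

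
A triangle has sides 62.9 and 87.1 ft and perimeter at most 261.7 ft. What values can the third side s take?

Triangle inequality alone gives 24.2 < s < 150.0.
The perimeter condition gives s ≤ 261.7 − 62.9 − 87.1 = 111.7.
Intersecting the two: 24.2 < s ≤ 111.7.

24.2 < s ≤ 111.7 ft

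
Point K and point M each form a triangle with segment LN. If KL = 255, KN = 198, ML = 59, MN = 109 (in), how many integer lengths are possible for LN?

110

From triangle KLN: 57 < LN < 453.
From triangle MLN: 50 < LN < 168.
Intersection: 57 < LN < 168, so integers 58 through 167: 110 values.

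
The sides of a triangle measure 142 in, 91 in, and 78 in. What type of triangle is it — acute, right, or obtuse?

Compare the square of the longest side to the sum of squares of the other two: 78² + 91² = 14365 < 20164 = 142².

obtuse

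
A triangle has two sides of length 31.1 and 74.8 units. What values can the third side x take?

43.7 < x < 105.9

By the triangle inequality, x must be less than 31.1 + 74.8 = 105.9 and greater than |31.1 − 74.8| = 43.7.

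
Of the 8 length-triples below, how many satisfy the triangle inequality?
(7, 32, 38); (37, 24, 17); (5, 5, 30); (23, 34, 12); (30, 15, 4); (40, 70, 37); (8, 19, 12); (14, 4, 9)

(7,32,38): 7+32 > 38 → valid
(17,24,37): 17+24 > 37 → valid
(5,5,30): 5+5 ≤ 30 → not valid
(12,23,34): 12+23 > 34 → valid
(4,15,30): 4+15 ≤ 30 → not valid
(37,40,70): 37+40 > 70 → valid
(8,12,19): 8+12 > 19 → valid
(4,9,14): 4+9 ≤ 14 → not valid
5 of the 8 triples form a triangle.

5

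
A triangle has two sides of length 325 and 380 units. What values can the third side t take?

55 < t < 705 (units)

By the triangle inequality, t must be less than 325 + 380 = 705 and greater than |325 − 380| = 55.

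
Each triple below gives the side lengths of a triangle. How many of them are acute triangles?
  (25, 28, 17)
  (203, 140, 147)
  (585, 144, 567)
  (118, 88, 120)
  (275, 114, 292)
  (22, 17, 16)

4

(25,28,17): 17²+25² = 914 > 784 = 28² → acute
(203,140,147): 140²+147² = 41209 = 203² → right
(585,144,567): 144²+567² = 342225 = 585² → right
(118,88,120): 88²+118² = 21668 > 14400 = 120² → acute
(275,114,292): 114²+275² = 88621 > 85264 = 292² → acute
(22,17,16): 16²+17² = 545 > 484 = 22² → acute
4 of the 6 are acute.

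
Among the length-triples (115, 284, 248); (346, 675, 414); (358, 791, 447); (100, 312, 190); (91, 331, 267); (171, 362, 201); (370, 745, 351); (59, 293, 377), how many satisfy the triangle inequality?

5

(115,248,284): 115+248 > 284 → valid
(346,414,675): 346+414 > 675 → valid
(358,447,791): 358+447 > 791 → valid
(100,190,312): 100+190 ≤ 312 → not valid
(91,267,331): 91+267 > 331 → valid
(171,201,362): 171+201 > 362 → valid
(351,370,745): 351+370 ≤ 745 → not valid
(59,293,377): 59+293 ≤ 377 → not valid
5 of the 8 triples form a triangle.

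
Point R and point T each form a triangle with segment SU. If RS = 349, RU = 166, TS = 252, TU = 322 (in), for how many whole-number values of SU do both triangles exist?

331

From triangle RSU: 183 < SU < 515.
From triangle TSU: 70 < SU < 574.
Intersection: 183 < SU < 515, so integers 184 through 514: 331 values.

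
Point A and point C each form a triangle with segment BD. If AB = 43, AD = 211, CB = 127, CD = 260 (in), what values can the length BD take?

From triangle ABD: |43 − 211| < BD < 43 + 211, i.e. 168 < BD < 254.
From triangle CBD: 133 < BD < 387.
Both must hold, so BD lies in the intersection.

168 < BD < 254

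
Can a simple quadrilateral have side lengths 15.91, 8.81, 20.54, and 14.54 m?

A quadrilateral exists iff every side is shorter than the sum of the others — equivalently, the longest side is less than the sum of the rest.
Longest side 20.54 < 39.26 (sum of the remaining 3), so yes.

Yes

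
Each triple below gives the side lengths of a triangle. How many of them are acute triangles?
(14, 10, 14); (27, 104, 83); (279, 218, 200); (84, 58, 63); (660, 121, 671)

3

(14,10,14): 10²+14² = 296 > 196 = 14² → acute
(27,104,83): 27²+83² = 7618 < 10816 = 104² → obtuse
(279,218,200): 200²+218² = 87524 > 77841 = 279² → acute
(84,58,63): 58²+63² = 7333 > 7056 = 84² → acute
(660,121,671): 121²+660² = 450241 = 671² → right
3 of the 5 are acute.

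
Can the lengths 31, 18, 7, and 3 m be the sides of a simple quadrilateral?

No

For a quadrilateral, each side must be shorter than the sum of the others.
Here the longest side is 31, but the remaining 3 sides sum to only 28.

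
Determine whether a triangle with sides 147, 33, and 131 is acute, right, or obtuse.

obtuse

Compare the square of the longest side to the sum of squares of the other two: 33² + 131² = 18250 < 21609 = 147².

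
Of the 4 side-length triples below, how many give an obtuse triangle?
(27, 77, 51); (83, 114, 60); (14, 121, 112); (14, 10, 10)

3

(27,77,51): 27²+51² = 3330 < 5929 = 77² → obtuse
(83,114,60): 60²+83² = 10489 < 12996 = 114² → obtuse
(14,121,112): 14²+112² = 12740 < 14641 = 121² → obtuse
(14,10,10): 10²+10² = 200 > 196 = 14² → acute
3 of the 4 are obtuse.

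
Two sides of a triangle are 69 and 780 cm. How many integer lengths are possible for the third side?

137

The third side lies in the open interval (711, 849).
Integers from 712 to 848 inclusive: 848 − 712 + 1 = 137.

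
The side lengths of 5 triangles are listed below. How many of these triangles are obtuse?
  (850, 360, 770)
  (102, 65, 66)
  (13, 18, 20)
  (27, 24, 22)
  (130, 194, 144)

1

(850,360,770): 360²+770² = 722500 = 850² → right
(102,65,66): 65²+66² = 8581 < 10404 = 102² → obtuse
(13,18,20): 13²+18² = 493 > 400 = 20² → acute
(27,24,22): 22²+24² = 1060 > 729 = 27² → acute
(130,194,144): 130²+144² = 37636 = 194² → right
1 of the 5 is obtuse.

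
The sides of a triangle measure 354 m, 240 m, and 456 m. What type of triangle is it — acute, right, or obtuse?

obtuse

Compare the square of the longest side to the sum of squares of the other two: 240² + 354² = 182916 < 207936 = 456².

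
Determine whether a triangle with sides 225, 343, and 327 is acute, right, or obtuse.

Compare the square of the longest side to the sum of squares of the other two: 225² + 327² = 157554 > 117649 = 343².

acute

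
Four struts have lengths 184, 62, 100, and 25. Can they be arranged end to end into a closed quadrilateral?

Yes

A quadrilateral exists iff every side is shorter than the sum of the others — equivalently, the longest side is less than the sum of the rest.
Longest side 184 < 187 (sum of the remaining 3), so yes.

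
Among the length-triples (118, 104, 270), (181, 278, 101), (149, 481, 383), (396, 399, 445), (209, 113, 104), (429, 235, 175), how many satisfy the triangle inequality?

(104,118,270): 104+118 ≤ 270 → not valid
(101,181,278): 101+181 > 278 → valid
(149,383,481): 149+383 > 481 → valid
(396,399,445): 396+399 > 445 → valid
(104,113,209): 104+113 > 209 → valid
(175,235,429): 175+235 ≤ 429 → not valid
4 of the 6 triples form a triangle.

4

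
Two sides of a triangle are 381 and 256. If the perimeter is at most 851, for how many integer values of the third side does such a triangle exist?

89

Triangle inequality: 125 < x < 637. Perimeter ≤ 851 gives x ≤ 851 − 381 − 256 = 214.
So 125 < x ≤ 214; integers 126 through 214: 89 values.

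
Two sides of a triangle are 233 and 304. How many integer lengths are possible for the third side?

465

The third side lies in the open interval (71, 537).
Integers from 72 to 536 inclusive: 536 − 72 + 1 = 465.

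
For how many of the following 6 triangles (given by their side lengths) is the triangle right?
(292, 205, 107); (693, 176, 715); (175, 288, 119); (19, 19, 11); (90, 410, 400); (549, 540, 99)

3

(292,205,107): 107²+205² = 53474 < 85264 = 292² → obtuse
(693,176,715): 176²+693² = 511225 = 715² → right
(175,288,119): 119²+175² = 44786 < 82944 = 288² → obtuse
(19,19,11): 11²+19² = 482 > 361 = 19² → acute
(90,410,400): 90²+400² = 168100 = 410² → right
(549,540,99): 99²+540² = 301401 = 549² → right
3 of the 6 are right.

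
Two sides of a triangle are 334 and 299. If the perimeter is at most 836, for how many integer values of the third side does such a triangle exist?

Triangle inequality: 35 < x < 633. Perimeter ≤ 836 gives x ≤ 836 − 334 − 299 = 203.
So 35 < x ≤ 203; integers 36 through 203: 168 values.

168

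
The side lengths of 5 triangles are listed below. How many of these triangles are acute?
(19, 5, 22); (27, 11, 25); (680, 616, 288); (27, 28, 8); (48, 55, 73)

2

(19,5,22): 5²+19² = 386 < 484 = 22² → obtuse
(27,11,25): 11²+25² = 746 > 729 = 27² → acute
(680,616,288): 288²+616² = 462400 = 680² → right
(27,28,8): 8²+27² = 793 > 784 = 28² → acute
(48,55,73): 48²+55² = 5329 = 73² → right
2 of the 5 are acute.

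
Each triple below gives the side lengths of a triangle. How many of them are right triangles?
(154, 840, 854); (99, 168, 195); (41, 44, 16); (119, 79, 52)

2

(154,840,854): 154²+840² = 729316 = 854² → right
(99,168,195): 99²+168² = 38025 = 195² → right
(41,44,16): 16²+41² = 1937 > 1936 = 44² → acute
(119,79,52): 52²+79² = 8945 < 14161 = 119² → obtuse
2 of the 4 are right.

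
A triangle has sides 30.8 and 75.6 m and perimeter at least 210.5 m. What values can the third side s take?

Triangle inequality alone gives 44.8 < s < 106.4.
The perimeter condition gives s ≥ 210.5 − 30.8 − 75.6 = 104.1.
Intersecting the two: 104.1 ≤ s < 106.4.

104.1 ≤ s < 106.4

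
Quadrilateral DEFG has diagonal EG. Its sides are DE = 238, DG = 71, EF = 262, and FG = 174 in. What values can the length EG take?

167 < EG < 309

From triangle DEG: |238 − 71| < EG < 238 + 71, i.e. 167 < EG < 309.
From triangle FEG: 88 < EG < 436.
Both must hold, so EG lies in the intersection.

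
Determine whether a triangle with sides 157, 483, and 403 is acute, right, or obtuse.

obtuse

Compare the square of the longest side to the sum of squares of the other two: 157² + 403² = 187058 < 233289 = 483².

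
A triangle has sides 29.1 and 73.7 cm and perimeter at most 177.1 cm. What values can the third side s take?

Triangle inequality alone gives 44.6 < s < 102.8.
The perimeter condition gives s ≤ 177.1 − 29.1 − 73.7 = 74.3.
Intersecting the two: 44.6 < s ≤ 74.3.

44.6 < s ≤ 74.3 cm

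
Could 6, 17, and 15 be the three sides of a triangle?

The longest side is 17, and the other two sum to 21.
Since 21 > 17, the triangle inequality holds.

Yes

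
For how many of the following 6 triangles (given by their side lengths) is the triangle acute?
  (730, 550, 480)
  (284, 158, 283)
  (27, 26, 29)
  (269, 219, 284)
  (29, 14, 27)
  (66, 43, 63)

5

(730,550,480): 480²+550² = 532900 = 730² → right
(284,158,283): 158²+283² = 105053 > 80656 = 284² → acute
(27,26,29): 26²+27² = 1405 > 841 = 29² → acute
(269,219,284): 219²+269² = 120322 > 80656 = 284² → acute
(29,14,27): 14²+27² = 925 > 841 = 29² → acute
(66,43,63): 43²+63² = 5818 > 4356 = 66² → acute
5 of the 6 are acute.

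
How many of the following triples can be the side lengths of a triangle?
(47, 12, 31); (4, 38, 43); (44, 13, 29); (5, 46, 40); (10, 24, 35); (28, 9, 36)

1

(12,31,47): 12+31 ≤ 47 → not valid
(4,38,43): 4+38 ≤ 43 → not valid
(13,29,44): 13+29 ≤ 44 → not valid
(5,40,46): 5+40 ≤ 46 → not valid
(10,24,35): 10+24 ≤ 35 → not valid
(9,28,36): 9+28 > 36 → valid
1 of the 6 triples forms a triangle.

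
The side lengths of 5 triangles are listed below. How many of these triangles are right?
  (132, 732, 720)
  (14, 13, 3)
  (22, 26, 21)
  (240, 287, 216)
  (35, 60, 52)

1

(132,732,720): 132²+720² = 535824 = 732² → right
(14,13,3): 3²+13² = 178 < 196 = 14² → obtuse
(22,26,21): 21²+22² = 925 > 676 = 26² → acute
(240,287,216): 216²+240² = 104256 > 82369 = 287² → acute
(35,60,52): 35²+52² = 3929 > 3600 = 60² → acute
1 of the 5 is right.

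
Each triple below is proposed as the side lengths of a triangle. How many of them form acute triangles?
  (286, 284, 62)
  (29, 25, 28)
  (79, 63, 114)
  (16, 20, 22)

3

(286,284,62): 62²+284² = 84500 > 81796 = 286² → acute
(29,25,28): 25²+28² = 1409 > 841 = 29² → acute
(79,63,114): 63²+79² = 10210 < 12996 = 114² → obtuse
(16,20,22): 16²+20² = 656 > 484 = 22² → acute
3 of the 4 are acute.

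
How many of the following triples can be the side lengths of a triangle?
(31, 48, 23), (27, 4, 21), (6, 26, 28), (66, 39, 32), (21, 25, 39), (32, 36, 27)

(23,31,48): 23+31 > 48 → valid
(4,21,27): 4+21 ≤ 27 → not valid
(6,26,28): 6+26 > 28 → valid
(32,39,66): 32+39 > 66 → valid
(21,25,39): 21+25 > 39 → valid
(27,32,36): 27+32 > 36 → valid
5 of the 6 triples form a triangle.

5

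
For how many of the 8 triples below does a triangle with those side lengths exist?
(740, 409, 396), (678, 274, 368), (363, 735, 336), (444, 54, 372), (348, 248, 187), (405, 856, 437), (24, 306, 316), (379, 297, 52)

3

(396,409,740): 396+409 > 740 → valid
(274,368,678): 274+368 ≤ 678 → not valid
(336,363,735): 336+363 ≤ 735 → not valid
(54,372,444): 54+372 ≤ 444 → not valid
(187,248,348): 187+248 > 348 → valid
(405,437,856): 405+437 ≤ 856 → not valid
(24,306,316): 24+306 > 316 → valid
(52,297,379): 52+297 ≤ 379 → not valid
3 of the 8 triples form a triangle.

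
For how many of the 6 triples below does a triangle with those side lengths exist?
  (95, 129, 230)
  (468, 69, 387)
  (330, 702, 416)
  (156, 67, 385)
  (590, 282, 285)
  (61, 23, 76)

2

(95,129,230): 95+129 ≤ 230 → not valid
(69,387,468): 69+387 ≤ 468 → not valid
(330,416,702): 330+416 > 702 → valid
(67,156,385): 67+156 ≤ 385 → not valid
(282,285,590): 282+285 ≤ 590 → not valid
(23,61,76): 23+61 > 76 → valid
2 of the 6 triples form a triangle.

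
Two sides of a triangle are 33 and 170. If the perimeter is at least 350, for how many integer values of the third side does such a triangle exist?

56

Triangle inequality: 137 < x < 203. Perimeter ≥ 350 gives x ≥ 350 − 33 − 170 = 147.
So 147 ≤ x < 203; integers 147 through 202: 56 values.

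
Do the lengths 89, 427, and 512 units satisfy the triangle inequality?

Yes

The longest side is 512, and the other two sum to 516.
Since 516 > 512, the triangle inequality holds.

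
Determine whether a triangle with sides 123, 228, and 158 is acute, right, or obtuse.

obtuse

Compare the square of the longest side to the sum of squares of the other two: 123² + 158² = 40093 < 51984 = 228².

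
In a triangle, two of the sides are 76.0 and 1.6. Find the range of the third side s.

By the triangle inequality, s must be less than 76.0 + 1.6 = 77.6 and greater than |76.0 − 1.6| = 74.4.

74.4 < s < 77.6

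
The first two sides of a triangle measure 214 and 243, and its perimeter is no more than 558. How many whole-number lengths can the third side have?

72

Triangle inequality: 29 < x < 457. Perimeter ≤ 558 gives x ≤ 558 − 214 − 243 = 101.
So 29 < x ≤ 101; integers 30 through 101: 72 values.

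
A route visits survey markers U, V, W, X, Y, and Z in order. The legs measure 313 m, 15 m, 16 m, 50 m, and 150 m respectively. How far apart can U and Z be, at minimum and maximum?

The maximum is all hops collinear in one direction: 313 + 15 + 16 + 50 + 150 = 544.
The longest hop is 313; the others sum to 231. Folding the others back against it leaves at least 313 − 231 = 82.

82 ≤ UZ ≤ 544 m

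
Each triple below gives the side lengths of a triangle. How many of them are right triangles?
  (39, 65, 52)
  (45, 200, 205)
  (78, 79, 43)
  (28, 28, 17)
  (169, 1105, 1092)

3

(39,65,52): 39²+52² = 4225 = 65² → right
(45,200,205): 45²+200² = 42025 = 205² → right
(78,79,43): 43²+78² = 7933 > 6241 = 79² → acute
(28,28,17): 17²+28² = 1073 > 784 = 28² → acute
(169,1105,1092): 169²+1092² = 1221025 = 1105² → right
3 of the 5 are right.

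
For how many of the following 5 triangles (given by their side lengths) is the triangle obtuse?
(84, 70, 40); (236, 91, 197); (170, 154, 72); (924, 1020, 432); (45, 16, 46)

(84,70,40): 40²+70² = 6500 < 7056 = 84² → obtuse
(236,91,197): 91²+197² = 47090 < 55696 = 236² → obtuse
(170,154,72): 72²+154² = 28900 = 170² → right
(924,1020,432): 432²+924² = 1040400 = 1020² → right
(45,16,46): 16²+45² = 2281 > 2116 = 46² → acute
2 of the 5 are obtuse.

2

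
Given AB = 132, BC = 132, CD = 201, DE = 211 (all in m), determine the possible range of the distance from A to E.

The maximum is all hops collinear in one direction: 132 + 132 + 201 + 211 = 676.
The longest hop is 211; the others sum to 465. Since 211 ≤ 465, the path can fold back on itself completely, so the minimum distance is 0.

0 ≤ AE ≤ 676 m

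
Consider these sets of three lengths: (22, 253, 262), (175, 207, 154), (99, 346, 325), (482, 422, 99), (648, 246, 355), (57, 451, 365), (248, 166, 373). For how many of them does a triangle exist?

5

(22,253,262): 22+253 > 262 → valid
(154,175,207): 154+175 > 207 → valid
(99,325,346): 99+325 > 346 → valid
(99,422,482): 99+422 > 482 → valid
(246,355,648): 246+355 ≤ 648 → not valid
(57,365,451): 57+365 ≤ 451 → not valid
(166,248,373): 166+248 > 373 → valid
5 of the 7 triples form a triangle.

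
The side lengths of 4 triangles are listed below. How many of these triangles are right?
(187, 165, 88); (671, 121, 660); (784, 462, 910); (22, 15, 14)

(187,165,88): 88²+165² = 34969 = 187² → right
(671,121,660): 121²+660² = 450241 = 671² → right
(784,462,910): 462²+784² = 828100 = 910² → right
(22,15,14): 14²+15² = 421 < 484 = 22² → obtuse
3 of the 4 are right.

3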